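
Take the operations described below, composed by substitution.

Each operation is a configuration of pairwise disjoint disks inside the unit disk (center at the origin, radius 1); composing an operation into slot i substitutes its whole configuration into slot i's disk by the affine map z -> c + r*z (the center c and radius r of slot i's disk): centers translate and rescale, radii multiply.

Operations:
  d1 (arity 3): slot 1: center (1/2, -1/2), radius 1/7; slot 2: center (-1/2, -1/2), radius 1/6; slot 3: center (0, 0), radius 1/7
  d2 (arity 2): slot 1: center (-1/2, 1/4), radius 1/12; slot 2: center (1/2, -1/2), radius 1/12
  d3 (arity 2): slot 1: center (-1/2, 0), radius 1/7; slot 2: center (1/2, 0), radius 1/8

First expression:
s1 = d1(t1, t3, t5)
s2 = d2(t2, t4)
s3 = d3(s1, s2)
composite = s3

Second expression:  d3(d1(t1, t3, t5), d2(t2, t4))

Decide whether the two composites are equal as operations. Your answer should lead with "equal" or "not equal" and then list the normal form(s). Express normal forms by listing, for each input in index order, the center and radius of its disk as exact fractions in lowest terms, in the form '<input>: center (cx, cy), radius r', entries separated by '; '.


equal — both sides give t1: center (-3/7, -1/14), radius 1/49; t2: center (7/16, 1/32), radius 1/96; t3: center (-4/7, -1/14), radius 1/42; t4: center (9/16, -1/16), radius 1/96; t5: center (-1/2, 0), radius 1/49

The first composite normalizes to t1: center (-3/7, -1/14), radius 1/49; t2: center (7/16, 1/32), radius 1/96; t3: center (-4/7, -1/14), radius 1/42; t4: center (9/16, -1/16), radius 1/96; t5: center (-1/2, 0), radius 1/49
The second composite normalizes to t1: center (-3/7, -1/14), radius 1/49; t2: center (7/16, 1/32), radius 1/96; t3: center (-4/7, -1/14), radius 1/42; t4: center (9/16, -1/16), radius 1/96; t5: center (-1/2, 0), radius 1/49
Identical normal forms: equal.


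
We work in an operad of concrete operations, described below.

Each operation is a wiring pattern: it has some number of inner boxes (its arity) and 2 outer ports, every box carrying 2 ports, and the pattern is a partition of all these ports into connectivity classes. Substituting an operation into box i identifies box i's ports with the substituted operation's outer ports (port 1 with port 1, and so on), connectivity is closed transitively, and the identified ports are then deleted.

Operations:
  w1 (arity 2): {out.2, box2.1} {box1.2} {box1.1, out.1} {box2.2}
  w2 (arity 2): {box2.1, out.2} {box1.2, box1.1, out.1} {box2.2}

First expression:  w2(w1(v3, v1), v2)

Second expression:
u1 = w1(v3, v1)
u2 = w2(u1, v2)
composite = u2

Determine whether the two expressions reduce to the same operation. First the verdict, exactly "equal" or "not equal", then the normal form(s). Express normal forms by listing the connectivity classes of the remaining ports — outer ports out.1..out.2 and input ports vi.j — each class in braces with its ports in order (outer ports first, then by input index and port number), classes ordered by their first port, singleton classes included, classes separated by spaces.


equal: each reduces to {out.1, v1.1, v3.1} {out.2, v2.1} {v1.2} {v2.2} {v3.2}

Normal form of the first expression: {out.1, v1.1, v3.1} {out.2, v2.1} {v1.2} {v2.2} {v3.2}
Normal form of the second expression: {out.1, v1.1, v3.1} {out.2, v2.1} {v1.2} {v2.2} {v3.2}
Identical normal forms: equal.


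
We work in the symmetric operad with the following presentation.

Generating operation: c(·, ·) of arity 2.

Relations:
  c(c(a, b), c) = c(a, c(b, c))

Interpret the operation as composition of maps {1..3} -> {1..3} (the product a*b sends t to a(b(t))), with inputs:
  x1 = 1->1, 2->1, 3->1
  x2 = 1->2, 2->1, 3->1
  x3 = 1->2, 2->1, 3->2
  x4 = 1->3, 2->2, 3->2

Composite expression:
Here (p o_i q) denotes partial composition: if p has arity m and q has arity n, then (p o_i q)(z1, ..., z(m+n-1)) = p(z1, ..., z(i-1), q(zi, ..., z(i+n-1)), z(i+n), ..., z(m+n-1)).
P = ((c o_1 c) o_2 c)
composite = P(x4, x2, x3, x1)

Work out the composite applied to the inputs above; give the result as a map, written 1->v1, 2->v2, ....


1->3, 2->3, 3->3

c(x2, x3) = 1->1, 2->2, 3->1
c(x4, c(x2, x3)) = 1->3, 2->2, 3->3
c(c(x4, c(x2, x3)), x1) = 1->3, 2->3, 3->3


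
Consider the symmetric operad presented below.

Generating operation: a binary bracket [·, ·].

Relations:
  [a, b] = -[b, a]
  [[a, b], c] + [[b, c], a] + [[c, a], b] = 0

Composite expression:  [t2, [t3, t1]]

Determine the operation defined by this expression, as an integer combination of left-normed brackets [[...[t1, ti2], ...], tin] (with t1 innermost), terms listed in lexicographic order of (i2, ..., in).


[[t1, t3], t2]

Skip Jacobi rewriting: expand, keep t1-initial words, read off terms.
Composite bracket: [t2, [t3, t1]]
Each bracket splits as ab - ba, giving 4 signed words (2^2 = 4).
The t1-initial words carry the normal form:
  from t1t3t2, sign +1: term +[[t1, t3], t2]


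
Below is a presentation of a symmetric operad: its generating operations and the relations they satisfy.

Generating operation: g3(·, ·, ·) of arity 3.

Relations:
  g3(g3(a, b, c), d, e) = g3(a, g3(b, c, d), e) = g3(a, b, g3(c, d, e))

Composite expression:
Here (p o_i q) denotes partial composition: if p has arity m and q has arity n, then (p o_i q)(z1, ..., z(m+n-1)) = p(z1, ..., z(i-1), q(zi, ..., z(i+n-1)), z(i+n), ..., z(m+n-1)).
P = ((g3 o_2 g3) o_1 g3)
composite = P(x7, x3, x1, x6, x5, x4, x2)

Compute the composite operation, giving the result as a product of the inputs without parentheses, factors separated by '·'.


x7 · x3 · x1 · x6 · x5 · x4 · x2

Under associativity of g3, the answer is the x's in reading order.
g3(x7, x3, x1) unparenthesizes to x7 · x3 · x1
g3(x6, x5, x4) unparenthesizes to x6 · x5 · x4
g3(g3(x7, x3, x1), g3(x6, x5, x4), x2) unparenthesizes to x7 · x3 · x1 · x6 · x5 · x4 · x2


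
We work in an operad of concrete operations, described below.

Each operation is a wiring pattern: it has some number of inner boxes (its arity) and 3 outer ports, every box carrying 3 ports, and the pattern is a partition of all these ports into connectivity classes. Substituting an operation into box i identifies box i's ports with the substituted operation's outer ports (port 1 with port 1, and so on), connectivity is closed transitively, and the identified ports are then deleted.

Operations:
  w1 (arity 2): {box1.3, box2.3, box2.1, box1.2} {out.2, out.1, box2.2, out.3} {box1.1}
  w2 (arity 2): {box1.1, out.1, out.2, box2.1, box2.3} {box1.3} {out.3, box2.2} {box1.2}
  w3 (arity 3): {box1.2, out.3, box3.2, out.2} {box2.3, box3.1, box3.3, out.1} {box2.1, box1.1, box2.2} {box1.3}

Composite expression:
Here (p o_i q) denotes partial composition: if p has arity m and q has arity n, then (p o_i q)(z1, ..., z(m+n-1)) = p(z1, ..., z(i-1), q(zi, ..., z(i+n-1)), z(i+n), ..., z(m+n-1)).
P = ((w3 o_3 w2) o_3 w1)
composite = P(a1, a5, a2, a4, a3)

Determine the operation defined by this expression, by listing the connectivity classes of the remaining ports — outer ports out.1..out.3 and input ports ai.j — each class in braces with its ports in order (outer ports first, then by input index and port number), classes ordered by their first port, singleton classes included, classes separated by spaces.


{out.1, out.2, out.3, a1.2, a3.1, a3.2, a3.3, a4.2, a5.3} {a1.1, a5.1, a5.2} {a1.3} {a2.1} {a2.2, a2.3, a4.1, a4.3}

Two ports join when wires chain via w3-identified ports.
the subtree at w1 composes to {out.1, out.2, out.3, a4.2} {a2.1} {a2.2, a2.3, a4.1, a4.3} on (a2, a4); out.j = own outer ports
the subtree at w2 composes to {out.1, out.2, a3.1, a3.3, a4.2} {out.3, a3.2} {a2.1} {a2.2, a2.3, a4.1, a4.3} on (a2, a4, a3); out.j = own outer ports
the subtree at w3 composes to {out.1, out.2, out.3, a1.2, a3.1, a3.2, a3.3, a4.2, a5.3} {a1.1, a5.1, a5.2} {a1.3} {a2.1} {a2.2, a2.3, a4.1, a4.3} on (a1, a5, a2, a4, a3); out.j = own outer ports


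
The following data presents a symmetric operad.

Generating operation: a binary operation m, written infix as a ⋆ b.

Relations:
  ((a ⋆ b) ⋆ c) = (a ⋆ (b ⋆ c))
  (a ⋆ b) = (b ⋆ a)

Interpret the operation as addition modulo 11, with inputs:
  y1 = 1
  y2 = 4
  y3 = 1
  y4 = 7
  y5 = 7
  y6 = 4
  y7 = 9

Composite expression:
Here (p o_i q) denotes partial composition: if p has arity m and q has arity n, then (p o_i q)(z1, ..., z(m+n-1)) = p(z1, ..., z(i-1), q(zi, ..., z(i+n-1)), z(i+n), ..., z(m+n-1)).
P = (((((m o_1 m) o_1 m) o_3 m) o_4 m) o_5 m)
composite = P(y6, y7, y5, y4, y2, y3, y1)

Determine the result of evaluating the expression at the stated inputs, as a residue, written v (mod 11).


0 (mod 11)

(y6 ⋆ y7) = 2
(y2 ⋆ y3) = 5
(y4 ⋆ (y2 ⋆ y3)) = 1
(y5 ⋆ (y4 ⋆ (y2 ⋆ y3))) = 8
((y6 ⋆ y7) ⋆ (y5 ⋆ (y4 ⋆ (y2 ⋆ y3)))) = 10
(((y6 ⋆ y7) ⋆ (y5 ⋆ (y4 ⋆ (y2 ⋆ y3)))) ⋆ y1) = 0


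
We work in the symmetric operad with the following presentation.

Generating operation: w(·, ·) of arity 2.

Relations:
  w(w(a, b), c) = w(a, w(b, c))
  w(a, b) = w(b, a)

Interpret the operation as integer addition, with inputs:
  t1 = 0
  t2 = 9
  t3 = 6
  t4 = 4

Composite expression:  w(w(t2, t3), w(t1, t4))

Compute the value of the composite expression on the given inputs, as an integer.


w(t2, t3) = 15
w(t1, t4) = 4
w(w(t2, t3), w(t1, t4)) = 19

19


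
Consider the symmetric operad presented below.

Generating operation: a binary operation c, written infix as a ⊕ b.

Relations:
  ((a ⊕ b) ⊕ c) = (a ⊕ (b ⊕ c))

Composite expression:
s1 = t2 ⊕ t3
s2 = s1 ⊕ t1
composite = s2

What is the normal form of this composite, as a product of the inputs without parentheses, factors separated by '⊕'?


t2 ⊕ t3 ⊕ t1


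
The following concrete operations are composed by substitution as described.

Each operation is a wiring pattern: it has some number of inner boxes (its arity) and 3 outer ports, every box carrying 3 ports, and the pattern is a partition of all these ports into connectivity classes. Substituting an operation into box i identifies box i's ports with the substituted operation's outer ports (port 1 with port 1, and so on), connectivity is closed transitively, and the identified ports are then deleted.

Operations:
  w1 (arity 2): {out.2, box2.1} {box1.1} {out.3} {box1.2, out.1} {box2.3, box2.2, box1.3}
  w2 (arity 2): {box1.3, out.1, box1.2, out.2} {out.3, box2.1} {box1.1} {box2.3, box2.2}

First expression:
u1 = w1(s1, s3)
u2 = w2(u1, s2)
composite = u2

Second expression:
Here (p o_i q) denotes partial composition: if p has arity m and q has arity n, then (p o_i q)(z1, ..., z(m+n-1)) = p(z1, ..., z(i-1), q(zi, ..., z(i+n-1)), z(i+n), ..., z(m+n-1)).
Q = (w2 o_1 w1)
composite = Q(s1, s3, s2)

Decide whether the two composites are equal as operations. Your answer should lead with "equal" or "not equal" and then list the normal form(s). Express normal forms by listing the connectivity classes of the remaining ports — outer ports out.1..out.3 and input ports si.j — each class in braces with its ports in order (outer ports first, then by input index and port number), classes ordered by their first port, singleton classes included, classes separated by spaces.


equal; the common form is {out.1, out.2, s3.1} {out.3, s2.1} {s1.1} {s1.2} {s1.3, s3.2, s3.3} {s2.2, s2.3}

The first expression, normalized: {out.1, out.2, s3.1} {out.3, s2.1} {s1.1} {s1.2} {s1.3, s3.2, s3.3} {s2.2, s2.3}
The second expression, normalized: {out.1, out.2, s3.1} {out.3, s2.1} {s1.1} {s1.2} {s1.3, s3.2, s3.3} {s2.2, s2.3}
Both agree, so they are equal.


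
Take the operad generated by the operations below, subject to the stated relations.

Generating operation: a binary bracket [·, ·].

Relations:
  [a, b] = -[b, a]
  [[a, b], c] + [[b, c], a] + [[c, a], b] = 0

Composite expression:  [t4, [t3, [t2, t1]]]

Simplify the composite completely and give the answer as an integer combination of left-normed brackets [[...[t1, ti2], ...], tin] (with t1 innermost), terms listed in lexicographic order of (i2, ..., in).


-[[[t1, t2], t3], t4]

Antisymmetry and Jacobi reduce to t1-anchored left-normed brackets.
Composite bracket: [t4, [t3, [t2, t1]]]
Full expansion: 8 signed words from ab - ba (2^3 = 8).
Coefficients come from the t1-initial words:
  t1t2t3t4 (sign -1) contributes -[[[t1, t2], t3], t4]


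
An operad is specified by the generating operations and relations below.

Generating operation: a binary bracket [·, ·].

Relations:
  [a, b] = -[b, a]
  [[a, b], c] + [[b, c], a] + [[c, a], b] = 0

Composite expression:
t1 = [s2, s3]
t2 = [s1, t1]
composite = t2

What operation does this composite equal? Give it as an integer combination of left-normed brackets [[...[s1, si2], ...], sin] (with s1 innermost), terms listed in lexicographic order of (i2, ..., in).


[[s1, s2], s3] - [[s1, s3], s2]

Expand each bracket as ab - ba; the s1-initial words give the coefficients.
Composite bracket: [s1, [s2, s3]]
Expanding via [a, b] = ab - ba: 4 signed words (2^2 = 4).
The s1-initial words carry the normal form:
  the word s1s2s3 carries sign +1 and contributes +[[s1, s2], s3]
  the word s1s3s2 carries sign -1 and contributes -[[s1, s3], s2]


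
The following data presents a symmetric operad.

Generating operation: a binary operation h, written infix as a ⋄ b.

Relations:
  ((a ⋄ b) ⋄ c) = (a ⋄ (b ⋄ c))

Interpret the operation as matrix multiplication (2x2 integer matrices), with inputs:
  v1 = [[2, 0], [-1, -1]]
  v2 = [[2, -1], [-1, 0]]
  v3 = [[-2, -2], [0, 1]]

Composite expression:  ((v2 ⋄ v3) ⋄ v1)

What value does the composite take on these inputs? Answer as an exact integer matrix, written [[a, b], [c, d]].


(v2 ⋄ v3) = [[-4, -5], [2, 2]]
((v2 ⋄ v3) ⋄ v1) = [[-3, 5], [2, -2]]

[[-3, 5], [2, -2]]


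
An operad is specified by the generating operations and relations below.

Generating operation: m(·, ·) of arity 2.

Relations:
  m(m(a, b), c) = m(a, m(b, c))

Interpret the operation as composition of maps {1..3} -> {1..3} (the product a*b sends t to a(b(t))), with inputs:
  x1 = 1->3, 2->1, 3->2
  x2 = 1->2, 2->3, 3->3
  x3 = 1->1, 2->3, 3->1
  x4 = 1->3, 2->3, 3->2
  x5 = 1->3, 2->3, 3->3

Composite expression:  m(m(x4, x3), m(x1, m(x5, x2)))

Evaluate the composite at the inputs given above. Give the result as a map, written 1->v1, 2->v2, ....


1->2, 2->2, 3->2


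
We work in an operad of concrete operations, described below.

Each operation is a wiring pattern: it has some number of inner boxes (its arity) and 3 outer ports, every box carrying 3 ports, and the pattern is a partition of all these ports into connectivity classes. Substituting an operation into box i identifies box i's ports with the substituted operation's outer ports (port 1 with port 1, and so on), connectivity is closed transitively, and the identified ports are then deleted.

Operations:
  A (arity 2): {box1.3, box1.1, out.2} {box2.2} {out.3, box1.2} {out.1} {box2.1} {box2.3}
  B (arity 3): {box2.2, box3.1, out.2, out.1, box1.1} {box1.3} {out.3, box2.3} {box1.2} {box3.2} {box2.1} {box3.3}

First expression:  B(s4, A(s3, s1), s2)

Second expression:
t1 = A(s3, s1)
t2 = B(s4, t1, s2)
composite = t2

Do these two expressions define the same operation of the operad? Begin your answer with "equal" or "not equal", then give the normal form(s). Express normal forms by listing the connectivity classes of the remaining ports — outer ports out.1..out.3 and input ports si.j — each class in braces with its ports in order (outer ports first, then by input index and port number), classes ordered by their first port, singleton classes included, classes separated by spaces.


equal — both sides give {out.1, out.2, s2.1, s3.1, s3.3, s4.1} {out.3, s3.2} {s1.1} {s1.2} {s1.3} {s2.2} {s2.3} {s4.2} {s4.3}

The first expression, normalized: {out.1, out.2, s2.1, s3.1, s3.3, s4.1} {out.3, s3.2} {s1.1} {s1.2} {s1.3} {s2.2} {s2.3} {s4.2} {s4.3}
The second expression, normalized: {out.1, out.2, s2.1, s3.1, s3.3, s4.1} {out.3, s3.2} {s1.1} {s1.2} {s1.3} {s2.2} {s2.3} {s4.2} {s4.3}
Both agree, so they are equal.


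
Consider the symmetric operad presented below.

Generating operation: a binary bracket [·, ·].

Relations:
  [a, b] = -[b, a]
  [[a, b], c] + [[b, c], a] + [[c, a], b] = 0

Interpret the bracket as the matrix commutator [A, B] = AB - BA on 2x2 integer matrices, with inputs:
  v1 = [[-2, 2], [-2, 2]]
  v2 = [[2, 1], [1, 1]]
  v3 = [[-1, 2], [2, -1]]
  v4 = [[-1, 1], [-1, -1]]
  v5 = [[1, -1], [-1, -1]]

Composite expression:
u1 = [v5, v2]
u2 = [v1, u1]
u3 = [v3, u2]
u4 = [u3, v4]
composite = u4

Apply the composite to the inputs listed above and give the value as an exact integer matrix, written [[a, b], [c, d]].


[v5, v2] = [[0, 3], [-3, 0]]
[v1, [v5, v2]] = [[0, -12], [-12, 0]]
[v3, [v1, [v5, v2]]] = [[0, 0], [0, 0]]
[[v3, [v1, [v5, v2]]], v4] = [[0, 0], [0, 0]]

[[0, 0], [0, 0]]


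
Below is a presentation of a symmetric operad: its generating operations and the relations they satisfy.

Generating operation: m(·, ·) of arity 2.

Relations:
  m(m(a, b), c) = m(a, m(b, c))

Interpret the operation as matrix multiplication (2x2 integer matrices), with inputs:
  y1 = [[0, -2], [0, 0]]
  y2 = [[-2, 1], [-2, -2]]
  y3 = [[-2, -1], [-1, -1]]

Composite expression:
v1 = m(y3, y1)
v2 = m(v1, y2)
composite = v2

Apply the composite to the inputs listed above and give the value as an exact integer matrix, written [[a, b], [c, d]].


[[-8, -8], [-4, -4]]

m(y3, y1) = [[0, 4], [0, 2]]
m(m(y3, y1), y2) = [[-8, -8], [-4, -4]]


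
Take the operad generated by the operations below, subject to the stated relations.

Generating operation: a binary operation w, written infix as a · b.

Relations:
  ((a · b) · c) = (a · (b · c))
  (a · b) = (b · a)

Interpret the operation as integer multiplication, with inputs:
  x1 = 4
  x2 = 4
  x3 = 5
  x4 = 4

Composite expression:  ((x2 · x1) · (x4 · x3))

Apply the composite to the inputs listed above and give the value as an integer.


320

(x2 · x1) = 16
(x4 · x3) = 20
((x2 · x1) · (x4 · x3)) = 320


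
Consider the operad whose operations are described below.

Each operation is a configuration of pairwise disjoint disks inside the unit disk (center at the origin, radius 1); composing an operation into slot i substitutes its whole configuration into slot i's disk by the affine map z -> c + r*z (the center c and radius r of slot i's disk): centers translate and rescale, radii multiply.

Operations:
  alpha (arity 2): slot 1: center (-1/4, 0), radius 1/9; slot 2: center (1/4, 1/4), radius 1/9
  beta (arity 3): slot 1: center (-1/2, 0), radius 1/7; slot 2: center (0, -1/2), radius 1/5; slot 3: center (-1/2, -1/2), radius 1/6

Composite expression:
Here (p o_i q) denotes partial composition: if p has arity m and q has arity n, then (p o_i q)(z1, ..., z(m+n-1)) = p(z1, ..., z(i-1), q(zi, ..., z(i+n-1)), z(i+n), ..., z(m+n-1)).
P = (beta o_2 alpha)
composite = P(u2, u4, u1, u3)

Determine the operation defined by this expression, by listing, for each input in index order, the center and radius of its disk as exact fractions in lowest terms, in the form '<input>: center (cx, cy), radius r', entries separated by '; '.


u1: center (1/20, -9/20), radius 1/45; u2: center (-1/2, 0), radius 1/7; u3: center (-1/2, -1/2), radius 1/6; u4: center (-1/20, -1/2), radius 1/45


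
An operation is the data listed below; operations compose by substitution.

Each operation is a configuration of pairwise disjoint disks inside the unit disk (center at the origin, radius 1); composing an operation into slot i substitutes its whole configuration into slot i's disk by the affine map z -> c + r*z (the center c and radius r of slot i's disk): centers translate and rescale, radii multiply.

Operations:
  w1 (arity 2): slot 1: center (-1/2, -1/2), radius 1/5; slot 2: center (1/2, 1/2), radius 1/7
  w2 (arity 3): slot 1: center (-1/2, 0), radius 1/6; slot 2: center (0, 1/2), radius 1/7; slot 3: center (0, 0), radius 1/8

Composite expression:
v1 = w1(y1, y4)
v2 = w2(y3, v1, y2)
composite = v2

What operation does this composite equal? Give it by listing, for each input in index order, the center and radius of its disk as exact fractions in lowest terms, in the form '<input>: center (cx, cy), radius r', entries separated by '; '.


y1: center (-1/14, 3/7), radius 1/35; y2: center (0, 0), radius 1/8; y3: center (-1/2, 0), radius 1/6; y4: center (1/14, 4/7), radius 1/49

Only the slot chain above each y matters under w2; compose those maps.
y3 passes through 1 substitution, ending at center (-1/2, 0), radius 1/6
y1 passes through 2 substitutions, ending at center (-1/14, 3/7), radius 1/35
y4 passes through 2 substitutions, ending at center (1/14, 4/7), radius 1/49
y2 passes through 1 substitution, ending at center (0, 0), radius 1/8


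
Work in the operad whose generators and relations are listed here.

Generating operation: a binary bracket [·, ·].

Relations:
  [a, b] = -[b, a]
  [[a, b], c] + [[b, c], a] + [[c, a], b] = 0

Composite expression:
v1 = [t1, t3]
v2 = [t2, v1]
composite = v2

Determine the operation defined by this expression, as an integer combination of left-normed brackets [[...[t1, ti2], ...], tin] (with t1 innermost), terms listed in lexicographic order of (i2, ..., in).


Skip Jacobi rewriting: expand, keep t1-initial words, read off terms.
Composite bracket: [t2, [t1, t3]]
Applying ab - ba throughout gives 4 signed words (2^2 = 4).
Only words starting with t1 matter:
  word t1t3t2 has sign -1, contributing -[[t1, t3], t2]

-[[t1, t3], t2]


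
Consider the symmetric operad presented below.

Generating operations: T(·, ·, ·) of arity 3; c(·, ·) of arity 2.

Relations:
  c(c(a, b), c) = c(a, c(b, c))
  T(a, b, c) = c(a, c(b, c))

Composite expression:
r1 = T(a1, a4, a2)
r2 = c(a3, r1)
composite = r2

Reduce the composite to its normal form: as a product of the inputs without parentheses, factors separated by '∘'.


a3 ∘ a1 ∘ a4 ∘ a2


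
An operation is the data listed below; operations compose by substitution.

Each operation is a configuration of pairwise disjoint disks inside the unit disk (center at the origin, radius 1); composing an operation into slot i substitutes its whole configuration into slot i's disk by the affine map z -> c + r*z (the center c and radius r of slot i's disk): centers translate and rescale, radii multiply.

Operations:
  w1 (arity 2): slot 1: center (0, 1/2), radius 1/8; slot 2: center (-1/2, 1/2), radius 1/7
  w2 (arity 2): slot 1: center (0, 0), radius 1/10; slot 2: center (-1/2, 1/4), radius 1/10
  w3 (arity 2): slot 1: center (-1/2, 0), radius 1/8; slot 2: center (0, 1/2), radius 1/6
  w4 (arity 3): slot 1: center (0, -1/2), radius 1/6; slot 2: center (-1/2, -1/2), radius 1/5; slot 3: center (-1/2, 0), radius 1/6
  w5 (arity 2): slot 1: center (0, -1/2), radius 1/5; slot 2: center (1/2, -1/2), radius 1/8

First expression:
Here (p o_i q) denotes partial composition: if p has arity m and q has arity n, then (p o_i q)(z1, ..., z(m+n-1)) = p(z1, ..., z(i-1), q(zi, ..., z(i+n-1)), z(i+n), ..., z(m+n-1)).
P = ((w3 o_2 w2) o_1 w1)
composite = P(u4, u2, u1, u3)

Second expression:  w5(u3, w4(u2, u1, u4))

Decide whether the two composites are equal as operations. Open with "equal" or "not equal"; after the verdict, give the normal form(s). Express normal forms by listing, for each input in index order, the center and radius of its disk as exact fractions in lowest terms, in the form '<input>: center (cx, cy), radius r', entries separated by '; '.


not equal; the first gives u1: center (0, 1/2), radius 1/60; u2: center (-9/16, 1/16), radius 1/56; u3: center (-1/12, 13/24), radius 1/60; u4: center (-1/2, 1/16), radius 1/64 and the second u1: center (7/16, -9/16), radius 1/40; u2: center (1/2, -9/16), radius 1/48; u3: center (0, -1/2), radius 1/5; u4: center (7/16, -1/2), radius 1/48


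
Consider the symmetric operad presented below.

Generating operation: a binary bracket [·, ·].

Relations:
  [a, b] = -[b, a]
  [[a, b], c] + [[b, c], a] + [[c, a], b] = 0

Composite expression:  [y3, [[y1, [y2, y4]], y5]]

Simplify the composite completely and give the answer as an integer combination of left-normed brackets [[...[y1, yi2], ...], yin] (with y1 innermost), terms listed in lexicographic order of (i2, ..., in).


-[[[[y1, y2], y4], y5], y3] + [[[[y1, y4], y2], y5], y3]

A multilinear Lie element is pinned by y1-initial words (y1 innermost).
Composite bracket: [y3, [[y1, [y2, y4]], y5]]
Full expansion: 16 signed words from ab - ba (2^4 = 16).
Coefficients come from the y1-initial words:
  y1y2y4y5y3 appears with sign -1, giving the term -[[[[y1, y2], y4], y5], y3]
  y1y4y2y5y3 appears with sign +1, giving the term +[[[[y1, y4], y2], y5], y3]


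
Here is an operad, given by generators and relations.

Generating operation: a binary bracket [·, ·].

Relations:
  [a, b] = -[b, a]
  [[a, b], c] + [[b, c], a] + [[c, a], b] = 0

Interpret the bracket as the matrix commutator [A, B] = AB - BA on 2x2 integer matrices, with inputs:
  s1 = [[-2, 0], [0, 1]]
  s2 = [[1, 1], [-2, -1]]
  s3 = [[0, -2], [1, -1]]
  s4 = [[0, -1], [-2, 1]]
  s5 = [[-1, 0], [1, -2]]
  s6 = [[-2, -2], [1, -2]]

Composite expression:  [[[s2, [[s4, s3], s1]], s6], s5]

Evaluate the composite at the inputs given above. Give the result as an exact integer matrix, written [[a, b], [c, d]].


[[-84, 84], [-54, 84]]

[s4, s3] = [[-5, 3], [-1, 5]]
[[s4, s3], s1] = [[0, 9], [3, 0]]
[s2, [[s4, s3], s1]] = [[21, 18], [-6, -21]]
[[s2, [[s4, s3], s1]], s6] = [[6, -84], [-42, -6]]
[[[s2, [[s4, s3], s1]], s6], s5] = [[-84, 84], [-54, 84]]


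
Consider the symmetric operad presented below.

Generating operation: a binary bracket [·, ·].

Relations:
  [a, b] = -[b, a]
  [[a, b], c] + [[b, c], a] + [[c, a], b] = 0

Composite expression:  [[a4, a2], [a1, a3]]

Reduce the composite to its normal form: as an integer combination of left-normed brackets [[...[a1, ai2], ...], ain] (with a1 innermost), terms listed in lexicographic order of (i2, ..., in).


[[[a1, a3], a2], a4] - [[[a1, a3], a4], a2]

A multilinear Lie element is pinned by a1-initial words (a1 innermost).
Composite bracket: [[a4, a2], [a1, a3]]
Under [a, b] = ab - ba we get 8 signed associative words (2^3 = 8).
The a1-initial words carry the normal form:
  a1a3a2a4 appears with sign +1, giving the term +[[[a1, a3], a2], a4]
  a1a3a4a2 appears with sign -1, giving the term -[[[a1, a3], a4], a2]


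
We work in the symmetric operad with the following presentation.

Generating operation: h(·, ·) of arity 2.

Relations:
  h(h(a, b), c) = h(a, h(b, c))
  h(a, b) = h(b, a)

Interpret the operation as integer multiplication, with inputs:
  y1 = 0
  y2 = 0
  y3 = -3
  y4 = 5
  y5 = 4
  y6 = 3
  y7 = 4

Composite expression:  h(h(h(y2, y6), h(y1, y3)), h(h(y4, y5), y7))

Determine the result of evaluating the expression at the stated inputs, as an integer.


0

h(y2, y6) = 0
h(y1, y3) = 0
h(h(y2, y6), h(y1, y3)) = 0
h(y4, y5) = 20
h(h(y4, y5), y7) = 80
h(h(h(y2, y6), h(y1, y3)), h(h(y4, y5), y7)) = 0


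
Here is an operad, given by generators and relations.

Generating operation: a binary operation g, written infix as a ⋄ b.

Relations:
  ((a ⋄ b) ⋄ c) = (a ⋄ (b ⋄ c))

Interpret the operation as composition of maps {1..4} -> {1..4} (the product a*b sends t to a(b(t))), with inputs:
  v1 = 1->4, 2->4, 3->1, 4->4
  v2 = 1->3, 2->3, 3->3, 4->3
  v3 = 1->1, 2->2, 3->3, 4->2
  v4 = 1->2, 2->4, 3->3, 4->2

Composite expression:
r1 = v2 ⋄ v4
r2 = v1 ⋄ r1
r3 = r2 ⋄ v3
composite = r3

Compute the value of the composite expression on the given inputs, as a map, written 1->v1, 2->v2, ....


1->1, 2->1, 3->1, 4->1

(v2 ⋄ v4) = 1->3, 2->3, 3->3, 4->3
(v1 ⋄ (v2 ⋄ v4)) = 1->1, 2->1, 3->1, 4->1
((v1 ⋄ (v2 ⋄ v4)) ⋄ v3) = 1->1, 2->1, 3->1, 4->1


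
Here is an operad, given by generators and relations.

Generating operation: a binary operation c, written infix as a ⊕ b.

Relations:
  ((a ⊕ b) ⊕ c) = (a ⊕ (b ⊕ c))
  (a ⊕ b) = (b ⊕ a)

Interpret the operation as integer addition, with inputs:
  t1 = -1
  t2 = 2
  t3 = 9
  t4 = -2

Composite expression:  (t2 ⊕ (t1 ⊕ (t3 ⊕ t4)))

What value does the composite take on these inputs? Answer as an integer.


(t3 ⊕ t4) = 7
(t1 ⊕ (t3 ⊕ t4)) = 6
(t2 ⊕ (t1 ⊕ (t3 ⊕ t4))) = 8

8


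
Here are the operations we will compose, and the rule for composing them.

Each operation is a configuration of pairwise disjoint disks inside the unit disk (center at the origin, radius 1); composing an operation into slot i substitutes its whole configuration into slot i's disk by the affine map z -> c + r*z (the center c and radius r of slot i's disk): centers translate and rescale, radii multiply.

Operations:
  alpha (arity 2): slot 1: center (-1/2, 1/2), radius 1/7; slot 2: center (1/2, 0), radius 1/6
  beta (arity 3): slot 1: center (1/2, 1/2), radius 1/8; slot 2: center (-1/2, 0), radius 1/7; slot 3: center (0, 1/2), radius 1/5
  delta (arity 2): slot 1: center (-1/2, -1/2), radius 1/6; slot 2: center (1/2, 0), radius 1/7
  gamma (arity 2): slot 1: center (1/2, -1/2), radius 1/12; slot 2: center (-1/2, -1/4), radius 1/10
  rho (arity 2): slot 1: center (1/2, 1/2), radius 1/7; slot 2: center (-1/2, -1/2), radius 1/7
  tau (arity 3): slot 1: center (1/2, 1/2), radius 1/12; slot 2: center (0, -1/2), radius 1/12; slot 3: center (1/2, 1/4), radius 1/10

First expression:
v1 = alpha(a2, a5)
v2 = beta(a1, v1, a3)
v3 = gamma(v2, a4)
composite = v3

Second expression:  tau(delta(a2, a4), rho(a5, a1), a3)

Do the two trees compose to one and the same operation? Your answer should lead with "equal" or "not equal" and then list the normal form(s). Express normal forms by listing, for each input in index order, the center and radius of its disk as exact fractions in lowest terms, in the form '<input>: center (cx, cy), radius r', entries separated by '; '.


Normal form of the first expression: a1: center (13/24, -11/24), radius 1/96; a2: center (19/42, -83/168), radius 1/588; a3: center (1/2, -11/24), radius 1/60; a4: center (-1/2, -1/4), radius 1/10; a5: center (13/28, -1/2), radius 1/504
Normal form of the second expression: a1: center (-1/24, -13/24), radius 1/84; a2: center (11/24, 11/24), radius 1/72; a3: center (1/2, 1/4), radius 1/10; a4: center (13/24, 1/2), radius 1/84; a5: center (1/24, -11/24), radius 1/84
The forms do not match — not equal.

not equal — first a1: center (13/24, -11/24), radius 1/96; a2: center (19/42, -83/168), radius 1/588; a3: center (1/2, -11/24), radius 1/60; a4: center (-1/2, -1/4), radius 1/10; a5: center (13/28, -1/2), radius 1/504, second a1: center (-1/24, -13/24), radius 1/84; a2: center (11/24, 11/24), radius 1/72; a3: center (1/2, 1/4), radius 1/10; a4: center (13/24, 1/2), radius 1/84; a5: center (1/24, -11/24), radius 1/84


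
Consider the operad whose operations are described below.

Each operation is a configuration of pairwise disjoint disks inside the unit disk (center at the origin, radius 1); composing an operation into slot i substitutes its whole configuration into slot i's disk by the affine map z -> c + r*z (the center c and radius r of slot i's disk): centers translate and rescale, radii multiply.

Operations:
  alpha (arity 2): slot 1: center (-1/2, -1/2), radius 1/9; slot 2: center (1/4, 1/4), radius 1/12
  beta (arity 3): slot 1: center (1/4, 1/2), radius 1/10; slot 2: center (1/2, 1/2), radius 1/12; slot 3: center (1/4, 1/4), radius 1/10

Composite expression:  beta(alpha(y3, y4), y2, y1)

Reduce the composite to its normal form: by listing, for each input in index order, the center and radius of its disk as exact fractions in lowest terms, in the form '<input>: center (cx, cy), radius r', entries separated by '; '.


y1: center (1/4, 1/4), radius 1/10; y2: center (1/2, 1/2), radius 1/12; y3: center (1/5, 9/20), radius 1/90; y4: center (11/40, 21/40), radius 1/120

Nesting under beta composes maps z -> c + r*z down each y-path.
y3 passes through 2 substitutions, ending at center (1/5, 9/20), radius 1/90
y4 passes through 2 substitutions, ending at center (11/40, 21/40), radius 1/120
y2 passes through 1 substitution, ending at center (1/2, 1/2), radius 1/12
y1 passes through 1 substitution, ending at center (1/4, 1/4), radius 1/10


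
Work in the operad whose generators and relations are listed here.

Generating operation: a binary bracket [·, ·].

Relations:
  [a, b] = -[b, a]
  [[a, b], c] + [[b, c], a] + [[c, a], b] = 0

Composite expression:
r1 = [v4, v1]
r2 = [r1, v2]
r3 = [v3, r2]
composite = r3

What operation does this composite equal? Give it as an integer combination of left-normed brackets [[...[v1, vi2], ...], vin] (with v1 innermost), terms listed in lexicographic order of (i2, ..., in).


[[[v1, v4], v2], v3]

Skip Jacobi rewriting: expand, keep v1-initial words, read off terms.
Composite bracket: [v3, [[v4, v1], v2]]
Expanding via [a, b] = ab - ba: 8 signed words (2^3 = 8).
Words beginning with v1 determine it all:
  the word v1v4v2v3 carries sign +1 and contributes +[[[v1, v4], v2], v3]


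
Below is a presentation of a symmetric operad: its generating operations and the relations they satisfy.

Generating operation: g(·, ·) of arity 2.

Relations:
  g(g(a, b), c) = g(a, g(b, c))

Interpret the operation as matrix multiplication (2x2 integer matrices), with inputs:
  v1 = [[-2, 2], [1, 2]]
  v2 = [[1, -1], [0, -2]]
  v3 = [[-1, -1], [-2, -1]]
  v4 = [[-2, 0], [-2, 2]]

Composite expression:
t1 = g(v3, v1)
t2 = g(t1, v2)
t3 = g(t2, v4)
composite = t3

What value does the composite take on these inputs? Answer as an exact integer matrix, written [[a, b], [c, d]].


[[-16, 14], [-24, 18]]

g(v3, v1) = [[1, -4], [3, -6]]
g(g(v3, v1), v2) = [[1, 7], [3, 9]]
g(g(g(v3, v1), v2), v4) = [[-16, 14], [-24, 18]]


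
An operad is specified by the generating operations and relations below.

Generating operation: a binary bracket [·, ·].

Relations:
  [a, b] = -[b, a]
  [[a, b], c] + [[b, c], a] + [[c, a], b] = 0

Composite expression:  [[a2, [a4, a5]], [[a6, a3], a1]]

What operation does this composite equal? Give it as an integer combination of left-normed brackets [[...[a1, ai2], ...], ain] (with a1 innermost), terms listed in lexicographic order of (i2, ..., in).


-[[[[[a1, a3], a6], a2], a4], a5] + [[[[[a1, a3], a6], a2], a5], a4] + [[[[[a1, a3], a6], a4], a5], a2] - [[[[[a1, a3], a6], a5], a4], a2] + [[[[[a1, a6], a3], a2], a4], a5] - [[[[[a1, a6], a3], a2], a5], a4] - [[[[[a1, a6], a3], a4], a5], a2] + [[[[[a1, a6], a3], a5], a4], a2]

A multilinear Lie element is pinned by a1-initial words (a1 innermost).
Composite bracket: [[a2, [a4, a5]], [[a6, a3], a1]]
Each bracket splits as ab - ba, giving 32 signed words (2^5 = 32).
Keep just the words that open with a1:
  sign of a1a3a6a2a4a5 is -1, so it contributes -[[[[[a1, a3], a6], a2], a4], a5]
  sign of a1a3a6a2a5a4 is +1, so it contributes +[[[[[a1, a3], a6], a2], a5], a4]
  sign of a1a3a6a4a5a2 is +1, so it contributes +[[[[[a1, a3], a6], a4], a5], a2]
  sign of a1a3a6a5a4a2 is -1, so it contributes -[[[[[a1, a3], a6], a5], a4], a2]
  sign of a1a6a3a2a4a5 is +1, so it contributes +[[[[[a1, a6], a3], a2], a4], a5]
  sign of a1a6a3a2a5a4 is -1, so it contributes -[[[[[a1, a6], a3], a2], a5], a4]
  sign of a1a6a3a4a5a2 is -1, so it contributes -[[[[[a1, a6], a3], a4], a5], a2]
  sign of a1a6a3a5a4a2 is +1, so it contributes +[[[[[a1, a6], a3], a5], a4], a2]


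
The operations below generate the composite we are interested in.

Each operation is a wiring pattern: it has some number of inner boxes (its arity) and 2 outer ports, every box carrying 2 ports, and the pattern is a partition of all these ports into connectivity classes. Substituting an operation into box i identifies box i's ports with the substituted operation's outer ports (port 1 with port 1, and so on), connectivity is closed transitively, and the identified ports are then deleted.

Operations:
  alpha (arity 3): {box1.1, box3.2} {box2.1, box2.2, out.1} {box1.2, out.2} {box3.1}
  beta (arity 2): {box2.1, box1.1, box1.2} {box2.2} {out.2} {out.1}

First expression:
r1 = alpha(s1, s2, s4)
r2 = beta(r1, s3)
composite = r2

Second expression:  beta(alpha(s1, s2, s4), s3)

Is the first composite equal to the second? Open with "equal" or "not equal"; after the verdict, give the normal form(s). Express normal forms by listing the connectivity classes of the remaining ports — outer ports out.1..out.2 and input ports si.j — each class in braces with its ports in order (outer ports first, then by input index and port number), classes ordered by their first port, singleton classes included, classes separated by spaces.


equal; both compose to {out.1} {out.2} {s1.1, s4.2} {s1.2, s2.1, s2.2, s3.1} {s3.2} {s4.1}

The first expression, normalized: {out.1} {out.2} {s1.1, s4.2} {s1.2, s2.1, s2.2, s3.1} {s3.2} {s4.1}
The second expression, normalized: {out.1} {out.2} {s1.1, s4.2} {s1.2, s2.1, s2.2, s3.1} {s3.2} {s4.1}
The normal forms match — equal.


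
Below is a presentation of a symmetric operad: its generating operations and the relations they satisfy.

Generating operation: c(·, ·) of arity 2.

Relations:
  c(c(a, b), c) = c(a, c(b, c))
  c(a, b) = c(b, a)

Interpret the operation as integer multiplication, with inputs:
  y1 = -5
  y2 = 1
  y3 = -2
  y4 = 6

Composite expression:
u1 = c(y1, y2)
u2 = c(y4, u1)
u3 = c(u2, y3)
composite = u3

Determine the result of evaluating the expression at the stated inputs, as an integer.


c(y1, y2) = -5
c(y4, c(y1, y2)) = -30
c(c(y4, c(y1, y2)), y3) = 60

60


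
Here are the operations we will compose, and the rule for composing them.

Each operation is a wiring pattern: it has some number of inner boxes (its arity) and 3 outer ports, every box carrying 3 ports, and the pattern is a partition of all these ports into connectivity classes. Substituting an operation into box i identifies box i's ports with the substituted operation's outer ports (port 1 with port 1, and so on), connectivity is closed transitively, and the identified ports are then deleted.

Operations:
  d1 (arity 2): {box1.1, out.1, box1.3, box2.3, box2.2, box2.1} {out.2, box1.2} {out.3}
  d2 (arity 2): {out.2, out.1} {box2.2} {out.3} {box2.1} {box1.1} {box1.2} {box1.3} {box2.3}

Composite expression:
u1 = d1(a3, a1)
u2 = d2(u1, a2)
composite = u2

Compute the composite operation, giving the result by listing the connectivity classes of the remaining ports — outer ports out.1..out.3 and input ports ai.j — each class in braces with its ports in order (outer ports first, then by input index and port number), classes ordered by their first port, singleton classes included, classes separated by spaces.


{out.1, out.2} {out.3} {a1.1, a1.2, a1.3, a3.1, a3.3} {a2.1} {a2.2} {a2.3} {a3.2}

Substituting into d2 glues patterns; closure does the rest.
composing d1 on (a3, a1), with out.j its own outer ports: {out.1, a1.1, a1.2, a1.3, a3.1, a3.3} {out.2, a3.2} {out.3}
composing d2 on (a3, a1, a2), with out.j its own outer ports: {out.1, out.2} {out.3} {a1.1, a1.2, a1.3, a3.1, a3.3} {a2.1} {a2.2} {a2.3} {a3.2}


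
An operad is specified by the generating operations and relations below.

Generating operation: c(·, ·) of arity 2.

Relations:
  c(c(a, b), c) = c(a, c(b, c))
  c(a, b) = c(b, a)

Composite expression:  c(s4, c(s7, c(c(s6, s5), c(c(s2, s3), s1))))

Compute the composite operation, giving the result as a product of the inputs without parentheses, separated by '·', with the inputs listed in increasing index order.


s1 · s2 · s3 · s4 · s5 · s6 · s7

Any arrangement under c is one operation, so sort the s-inputs.
c(s6, s5) unparenthesizes to s6 · s5
c(s2, s3) unparenthesizes to s2 · s3
c(c(s2, s3), s1) unparenthesizes to s2 · s3 · s1
c(c(s6, s5), c(c(s2, s3), s1)) unparenthesizes to s6 · s5 · s2 · s3 · s1
c(s7, c(c(s6, s5), c(c(s2, s3), s1))) unparenthesizes to s7 · s6 · s5 · s2 · s3 · s1
c(s4, c(s7, c(c(s6, s5), c(c(s2, s3), s1)))) unparenthesizes to s4 · s7 · s6 · s5 · s2 · s3 · s1
reordering the factors by index: s1 · s2 · s3 · s4 · s5 · s6 · s7


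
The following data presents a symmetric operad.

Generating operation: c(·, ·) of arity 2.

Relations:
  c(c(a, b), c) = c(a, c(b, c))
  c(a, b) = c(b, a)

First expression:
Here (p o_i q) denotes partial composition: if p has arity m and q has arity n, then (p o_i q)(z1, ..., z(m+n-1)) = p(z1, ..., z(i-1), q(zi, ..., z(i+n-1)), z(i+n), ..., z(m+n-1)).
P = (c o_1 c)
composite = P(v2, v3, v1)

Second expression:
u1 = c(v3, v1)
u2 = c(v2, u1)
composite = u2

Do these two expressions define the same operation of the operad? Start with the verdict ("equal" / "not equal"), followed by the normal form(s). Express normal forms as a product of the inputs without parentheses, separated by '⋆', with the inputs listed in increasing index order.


equal: each reduces to v1 ⋆ v2 ⋆ v3

In normal form, the first expression is v1 ⋆ v2 ⋆ v3
In normal form, the second expression is v1 ⋆ v2 ⋆ v3
One common form — equal.
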